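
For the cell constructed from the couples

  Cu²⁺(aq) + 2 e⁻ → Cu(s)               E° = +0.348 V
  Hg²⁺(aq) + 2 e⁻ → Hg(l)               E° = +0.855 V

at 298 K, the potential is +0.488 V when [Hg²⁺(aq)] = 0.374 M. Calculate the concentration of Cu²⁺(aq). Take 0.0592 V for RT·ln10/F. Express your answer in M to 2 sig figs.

The Hg²⁺/Hg couple has the larger reduction potential, so it is the cathode: E°cell = +0.855 − (+0.348) = +0.507 V and n = 2.
Since E = E° − (0.0592/n)·log Q, log Q = n(E° − E)/0.0592 = 0.642.
The balanced reaction is Hg²⁺(aq) + Cu(s) → Hg(l) + Cu²⁺(aq), so Q = [Cu²⁺(aq)] / [Hg²⁺(aq)].
Isolating [Cu²⁺(aq)] in Q = 10^{0.642} yields log [Cu²⁺(aq)] = 0.215, i.e. 1.6 M.

1.6 M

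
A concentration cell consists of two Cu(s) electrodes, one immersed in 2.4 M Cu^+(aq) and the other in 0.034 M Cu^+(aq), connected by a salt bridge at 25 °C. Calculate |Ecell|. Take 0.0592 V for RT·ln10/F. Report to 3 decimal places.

0.109 V

For a concentration cell E°cell = 0, since both electrodes use the same couple.
The compartment with the higher Cu^+(aq) concentration (2.4 M) acts as the cathode; ions are reduced there and produced at the dilute (0.034 M) anode.
With n = 1, Ecell = −(0.0592/1)·log([dilute]/[conc]) = −(0.0592/1)·log(0.034/2.4) = +0.109 V.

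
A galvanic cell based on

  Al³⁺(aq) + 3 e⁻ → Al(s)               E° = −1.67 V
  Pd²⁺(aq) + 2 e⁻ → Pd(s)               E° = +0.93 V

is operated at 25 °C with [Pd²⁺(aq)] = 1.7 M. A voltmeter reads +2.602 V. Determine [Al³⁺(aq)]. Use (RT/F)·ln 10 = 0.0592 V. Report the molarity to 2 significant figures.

Pd²⁺/Pd is the cathode (higher E°); E°cell = +0.93 − (−1.67) = +2.60 V with n = 6.
Since E = E° − (0.0592/n)·log Q, log Q = n(E° − E)/0.0592 = −0.203.
For 3 Pd²⁺(aq) + 2 Al(s) → 3 Pd(s) + 2 Al³⁺(aq), the reaction quotient is Q = [Al³⁺(aq)]^2 / [Pd²⁺(aq)]^3.
Solving for the unknown gives log [Al³⁺(aq)] = 0.244, so [Al³⁺(aq)] ≈ 1.8 M.

1.8 M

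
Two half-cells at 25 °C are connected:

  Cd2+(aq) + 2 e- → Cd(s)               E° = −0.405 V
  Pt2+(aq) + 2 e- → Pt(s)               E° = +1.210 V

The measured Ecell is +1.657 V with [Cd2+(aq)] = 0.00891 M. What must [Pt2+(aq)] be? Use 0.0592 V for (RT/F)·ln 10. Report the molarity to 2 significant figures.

With Pt²⁺/Pt at the cathode and Cd²⁺/Cd at the anode, E°cell = +1.210 − (−0.405) = +1.615 V (n = 2).
From the Nernst equation, log Q = n(E° − E)/0.0592 = 2·(+1.615 − (+1.657))/0.0592 = −1.419.
Balancing electrons gives Pt2+(aq) + Cd(s) → Pt(s) + Cd2+(aq); thus Q = [Cd2+(aq)] / [Pt2+(aq)].
Solving for the unknown gives log [Pt2+(aq)] = −0.631, so [Pt2+(aq)] ≈ 0.23 M.

0.23 M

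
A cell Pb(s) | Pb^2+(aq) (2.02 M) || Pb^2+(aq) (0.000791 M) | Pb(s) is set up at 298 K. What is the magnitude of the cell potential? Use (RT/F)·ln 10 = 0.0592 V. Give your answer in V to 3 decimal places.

0.101 V

For a concentration cell E°cell = 0, since both electrodes use the same couple.
The compartment with the higher Pb^2+(aq) concentration (2.02 M) acts as the cathode; ions are reduced there and produced at the dilute (0.000791 M) anode.
With n = 2, Ecell = −(0.0592/2)·log([dilute]/[conc]) = −(0.0592/2)·log(0.000791/2.02) = +0.101 V.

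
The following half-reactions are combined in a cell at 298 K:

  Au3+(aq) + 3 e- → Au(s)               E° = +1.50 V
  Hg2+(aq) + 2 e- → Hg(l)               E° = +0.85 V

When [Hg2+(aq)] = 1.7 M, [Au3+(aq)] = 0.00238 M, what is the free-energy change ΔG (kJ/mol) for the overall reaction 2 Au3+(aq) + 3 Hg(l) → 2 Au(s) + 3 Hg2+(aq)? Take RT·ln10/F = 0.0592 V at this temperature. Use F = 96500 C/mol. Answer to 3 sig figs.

−342 kJ/mol

The standard cell potential is +1.50 − (+0.85) = +0.65 V, with n = 6 electrons in the balanced equation.
Here Q = [Hg2+(aq)]^3 / [Au3+(aq)]^2 = 8.67×10^5 (log Q = 5.938), giving E = +0.65 − (0.0592/6)·(5.938) = +0.5914 V.
Finally ΔG = −nFE = −(6)(96500 C/mol)(+0.5914 V) = −342 kJ/mol.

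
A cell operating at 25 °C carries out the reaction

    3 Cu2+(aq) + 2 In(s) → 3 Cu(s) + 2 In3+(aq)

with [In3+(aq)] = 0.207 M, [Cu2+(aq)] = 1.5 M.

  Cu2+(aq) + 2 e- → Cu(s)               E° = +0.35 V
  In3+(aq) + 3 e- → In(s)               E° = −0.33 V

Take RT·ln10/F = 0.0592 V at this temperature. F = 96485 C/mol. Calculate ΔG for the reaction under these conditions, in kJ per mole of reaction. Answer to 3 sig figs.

E°cell = +0.35 − (−0.33) = +0.68 V; the balanced reaction transfers n = 6 electrons.
The reaction quotient is [In3+(aq)]^2 / [Cu2+(aq)]^3 = 0.0127; by Nernst, E = +0.68 − (0.0592/6)(−1.896) = +0.6987 V.
Finally ΔG = −nFE = −(6)(96485 C/mol)(+0.6987 V) = −404 kJ/mol.

−404 kJ/mol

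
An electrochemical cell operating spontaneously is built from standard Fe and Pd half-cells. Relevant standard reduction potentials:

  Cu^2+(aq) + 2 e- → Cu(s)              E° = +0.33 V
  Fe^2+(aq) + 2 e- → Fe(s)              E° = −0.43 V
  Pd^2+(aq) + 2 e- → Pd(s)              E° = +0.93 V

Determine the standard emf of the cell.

The Pd²⁺/Pd couple has the higher E°, so Pd ion is reduced (cathode) and Fe is oxidized (anode).
E°cell = E°(cathode) − E°(anode) = +0.93 − (−0.43) = +1.36 V.

+1.36 V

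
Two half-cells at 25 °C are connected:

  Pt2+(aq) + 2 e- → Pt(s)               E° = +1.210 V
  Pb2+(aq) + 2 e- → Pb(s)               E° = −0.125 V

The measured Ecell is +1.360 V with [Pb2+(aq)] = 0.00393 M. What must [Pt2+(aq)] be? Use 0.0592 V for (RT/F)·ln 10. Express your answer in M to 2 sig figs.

The Pt²⁺/Pt couple has the larger reduction potential, so it is the cathode: E°cell = +1.210 − (−0.125) = +1.335 V and n = 2.
From the Nernst equation, log Q = n(E° − E)/0.0592 = 2·(+1.335 − (+1.360))/0.0592 = −0.845.
The balanced reaction is Pt2+(aq) + Pb(s) → Pt(s) + Pb2+(aq), so Q = [Pb2+(aq)] / [Pt2+(aq)].
Solving for the unknown gives log [Pt2+(aq)] = −1.561, so [Pt2+(aq)] ≈ 0.027 M.

0.027 M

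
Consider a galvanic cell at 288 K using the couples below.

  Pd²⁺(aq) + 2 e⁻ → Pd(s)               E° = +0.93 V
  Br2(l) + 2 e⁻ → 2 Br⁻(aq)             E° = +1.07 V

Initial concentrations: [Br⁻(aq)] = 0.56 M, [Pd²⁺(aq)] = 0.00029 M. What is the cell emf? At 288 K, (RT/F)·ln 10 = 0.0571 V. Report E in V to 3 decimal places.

+0.255 V

The Br₂/Br⁻ couple has the more positive E°, so it is the cathode; Pd²⁺/Pd is the anode.
E°cell = E°cat − E°an = +1.07 − (+0.93) = +0.14 V; n = 2.
For the overall reaction Br2(l) + Pd(s) → 2 Br⁻(aq) + Pd²⁺(aq), Q = [Br⁻(aq)]^2·[Pd²⁺(aq)] = 9.09×10^−5, giving log Q = −4.041.
Applying E = E° − (RT ln10/nF)·log Q gives +0.14 − (0.0571/2)(−4.041) = +0.255 V.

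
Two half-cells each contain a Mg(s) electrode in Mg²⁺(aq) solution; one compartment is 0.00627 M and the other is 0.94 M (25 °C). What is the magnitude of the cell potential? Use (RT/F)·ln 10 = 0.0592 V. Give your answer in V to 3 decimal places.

For a concentration cell E°cell = 0, since both electrodes use the same couple.
The compartment with the higher Mg²⁺(aq) concentration (0.94 M) acts as the cathode; ions are reduced there and produced at the dilute (0.00627 M) anode.
With n = 2, Ecell = −(0.0592/2)·log([dilute]/[conc]) = −(0.0592/2)·log(0.00627/0.94) = +0.064 V.

0.064 V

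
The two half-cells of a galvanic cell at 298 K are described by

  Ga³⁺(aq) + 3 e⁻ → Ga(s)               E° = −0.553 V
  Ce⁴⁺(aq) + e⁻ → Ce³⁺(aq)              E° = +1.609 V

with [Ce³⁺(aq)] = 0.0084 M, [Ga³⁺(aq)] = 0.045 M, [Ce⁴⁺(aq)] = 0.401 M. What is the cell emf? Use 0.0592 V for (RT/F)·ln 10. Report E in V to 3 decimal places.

Since E°(Ce⁴⁺/Ce³⁺) > E°(Ga³⁺/Ga), Ce⁴⁺/Ce³⁺ serves as the cathode.
E°cell = +1.609 − (−0.553) = +2.162 V, with n = 3 electrons transferred.
For the overall reaction 3 Ce⁴⁺(aq) + Ga(s) → 3 Ce³⁺(aq) + Ga³⁺(aq), Q = ([Ce³⁺(aq)]^3·[Ga³⁺(aq)]) / [Ce⁴⁺(aq)]^3 = 4.14×10^−7, giving log Q = −6.383.
By the Nernst equation, E = +2.162 − (0.0592/3)·(−6.383) = +2.288 V.

+2.288 V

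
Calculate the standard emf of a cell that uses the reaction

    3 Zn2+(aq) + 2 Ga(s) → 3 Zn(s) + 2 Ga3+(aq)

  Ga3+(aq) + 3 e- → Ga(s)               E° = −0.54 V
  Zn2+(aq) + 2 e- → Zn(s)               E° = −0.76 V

Zn2+(aq) gains electrons, so the Zn²⁺/Zn couple is the cathode; the Ga³⁺/Ga couple is the anode.
E°cell = E°(cathode) − E°(anode) = −0.76 − (−0.54) = −0.22 V.

−0.22 V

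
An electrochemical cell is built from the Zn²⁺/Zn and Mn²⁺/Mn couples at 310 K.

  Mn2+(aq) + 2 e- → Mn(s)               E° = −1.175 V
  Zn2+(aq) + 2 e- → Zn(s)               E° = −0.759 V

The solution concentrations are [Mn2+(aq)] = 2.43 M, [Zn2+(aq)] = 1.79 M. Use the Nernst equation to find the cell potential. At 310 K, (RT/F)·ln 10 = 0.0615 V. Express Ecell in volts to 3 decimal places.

The Zn²⁺/Zn couple has the more positive E°, so it is the cathode; Mn²⁺/Mn is the anode.
The standard potential is −0.759 − (−1.175) = +0.416 V and the balanced reaction transfers n = 2 electrons.
Balancing gives Zn2+(aq) + Mn(s) → Zn(s) + Mn2+(aq); hence Q = [Mn2+(aq)] / [Zn2+(aq)] = 1.36 (log Q = 0.133).
By the Nernst equation, E = +0.416 − (0.0615/2)·(0.133) = +0.412 V.

+0.412 V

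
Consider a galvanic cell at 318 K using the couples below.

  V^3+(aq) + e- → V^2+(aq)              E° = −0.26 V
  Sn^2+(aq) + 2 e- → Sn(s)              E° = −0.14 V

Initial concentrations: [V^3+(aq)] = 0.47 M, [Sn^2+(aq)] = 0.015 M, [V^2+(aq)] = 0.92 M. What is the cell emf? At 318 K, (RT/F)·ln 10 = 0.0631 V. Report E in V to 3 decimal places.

The Sn²⁺/Sn couple has the more positive E°, so it is the cathode; V³⁺/V²⁺ is the anode.
E°cell = E°cat − E°an = −0.14 − (−0.26) = +0.12 V; n = 2.
Balancing gives Sn^2+(aq) + 2 V^2+(aq) → Sn(s) + 2 V^3+(aq); hence Q = [V^3+(aq)]^2 / ([Sn^2+(aq)]·[V^2+(aq)]^2) = 17.4 (log Q = 1.241).
Applying E = E° − (RT ln10/nF)·log Q gives +0.12 − (0.0631/2)(1.241) = +0.081 V.

+0.081 V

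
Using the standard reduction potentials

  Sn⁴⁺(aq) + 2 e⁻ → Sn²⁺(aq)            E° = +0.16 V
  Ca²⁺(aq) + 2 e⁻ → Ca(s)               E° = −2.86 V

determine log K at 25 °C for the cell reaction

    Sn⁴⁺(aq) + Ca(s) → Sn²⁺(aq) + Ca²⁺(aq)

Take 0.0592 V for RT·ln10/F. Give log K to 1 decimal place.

The Sn⁴⁺/Sn²⁺ couple is reduced (cathode); E°cell = +0.16 − (−2.86) = +3.02 V with n = 2.
At equilibrium E = 0, so log K = nE°cell / 0.0592 = (2)(+3.02) / 0.0592 = 102.0.

log K = 102.0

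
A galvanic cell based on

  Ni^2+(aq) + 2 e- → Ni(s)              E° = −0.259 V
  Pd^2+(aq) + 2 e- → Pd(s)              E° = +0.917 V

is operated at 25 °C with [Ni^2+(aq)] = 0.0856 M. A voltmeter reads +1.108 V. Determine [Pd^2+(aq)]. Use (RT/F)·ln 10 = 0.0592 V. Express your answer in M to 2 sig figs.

Pd²⁺/Pd is the cathode (higher E°); E°cell = +0.917 − (−0.259) = +1.176 V with n = 2.
From the Nernst equation, log Q = n(E° − E)/0.0592 = 2·(+1.176 − (+1.108))/0.0592 = 2.297.
The balanced reaction is Pd^2+(aq) + Ni(s) → Pd(s) + Ni^2+(aq), so Q = [Ni^2+(aq)] / [Pd^2+(aq)].
Solving for the unknown gives log [Pd^2+(aq)] = −3.365, so [Pd^2+(aq)] ≈ 0.00043 M.

0.00043 M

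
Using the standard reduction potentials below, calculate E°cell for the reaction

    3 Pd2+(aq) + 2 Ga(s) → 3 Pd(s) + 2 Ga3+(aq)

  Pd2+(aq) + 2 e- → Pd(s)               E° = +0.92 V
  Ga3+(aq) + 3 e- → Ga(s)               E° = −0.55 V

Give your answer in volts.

In the reaction as written, Pd2+(aq) is reduced (cathode) and Ga3+(aq) is produced by oxidation at the anode.
E°cell = E°(cathode) − E°(anode) = +0.92 − (−0.55) = +1.47 V.
The positive value indicates the reaction is spontaneous as written.

+1.47 V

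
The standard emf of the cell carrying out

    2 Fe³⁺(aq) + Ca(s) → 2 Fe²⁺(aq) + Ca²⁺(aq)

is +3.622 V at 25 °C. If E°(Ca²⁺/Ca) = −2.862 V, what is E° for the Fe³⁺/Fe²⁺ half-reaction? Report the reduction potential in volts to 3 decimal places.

+0.760 V

In the reaction as written the Fe³⁺/Fe²⁺ couple is reduced (cathode) and Ca²⁺/Ca is oxidized (anode), so E°cell = E°(Fe³⁺/Fe²⁺) − E°(Ca²⁺/Ca).
E°(Fe³⁺/Fe²⁺) = E°cell + E°(anode) = +3.622 + (−2.862) = +0.760 V.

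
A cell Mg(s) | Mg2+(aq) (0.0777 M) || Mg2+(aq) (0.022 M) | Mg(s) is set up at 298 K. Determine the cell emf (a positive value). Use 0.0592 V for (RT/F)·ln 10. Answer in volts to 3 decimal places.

0.016 V

For a concentration cell E°cell = 0, since both electrodes use the same couple.
The compartment with the higher Mg2+(aq) concentration (0.0777 M) acts as the cathode; ions are reduced there and produced at the dilute (0.022 M) anode.
With n = 2, Ecell = −(0.0592/2)·log([dilute]/[conc]) = −(0.0592/2)·log(0.022/0.0777) = +0.016 V.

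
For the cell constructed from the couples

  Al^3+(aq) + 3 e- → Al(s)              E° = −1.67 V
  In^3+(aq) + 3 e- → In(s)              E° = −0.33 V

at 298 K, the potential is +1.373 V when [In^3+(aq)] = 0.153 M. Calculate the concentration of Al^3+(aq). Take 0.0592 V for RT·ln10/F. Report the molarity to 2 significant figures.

0.0033 M

In³⁺/In is the cathode (higher E°); E°cell = −0.33 − (−1.67) = +1.34 V with n = 3.
Rearranging E = E° − (0.0592/n)·log Q gives log Q = 3(+1.34 − (+1.373))/0.0592 = −1.672.
The balanced reaction is In^3+(aq) + Al(s) → In(s) + Al^3+(aq), so Q = [Al^3+(aq)] / [In^3+(aq)].
Substituting the known concentrations and solving, log [Al^3+(aq)] = −2.487 and [Al^3+(aq)] = 0.0033 M.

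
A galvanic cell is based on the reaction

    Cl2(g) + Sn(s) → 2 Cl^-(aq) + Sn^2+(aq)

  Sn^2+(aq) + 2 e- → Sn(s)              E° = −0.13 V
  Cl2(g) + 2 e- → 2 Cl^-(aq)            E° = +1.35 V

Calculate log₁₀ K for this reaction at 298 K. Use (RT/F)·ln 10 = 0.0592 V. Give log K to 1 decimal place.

log K = 50.0

The Cl₂/Cl⁻ couple is reduced (cathode); E°cell = +1.35 − (−0.13) = +1.48 V with n = 2.
At equilibrium E = 0, so log K = nE°cell / 0.0592 = (2)(+1.48) / 0.0592 = 50.0.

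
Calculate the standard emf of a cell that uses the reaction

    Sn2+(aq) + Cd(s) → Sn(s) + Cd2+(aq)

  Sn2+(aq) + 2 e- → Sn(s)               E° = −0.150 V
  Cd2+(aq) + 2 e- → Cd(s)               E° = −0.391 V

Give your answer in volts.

+0.241 V

In the reaction as written, Sn2+(aq) is reduced (cathode) and Cd2+(aq) is produced by oxidation at the anode.
E°cell = E°(cathode) − E°(anode) = −0.150 − (−0.391) = +0.241 V.
The positive value indicates the reaction is spontaneous as written.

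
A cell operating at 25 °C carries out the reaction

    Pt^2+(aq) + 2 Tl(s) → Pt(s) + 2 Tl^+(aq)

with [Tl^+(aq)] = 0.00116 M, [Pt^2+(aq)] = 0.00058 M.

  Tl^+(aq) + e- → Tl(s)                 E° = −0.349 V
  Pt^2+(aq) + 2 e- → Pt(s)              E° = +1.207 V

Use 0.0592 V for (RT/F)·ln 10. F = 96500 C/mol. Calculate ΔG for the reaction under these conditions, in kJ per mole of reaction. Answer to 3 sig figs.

The standard cell potential is +1.207 − (−0.349) = +1.556 V, with n = 2 electrons in the balanced equation.
Q = [Tl^+(aq)]^2 / [Pt^2+(aq)] = 0.00232, so log Q = −2.635 and E = +1.556 − (0.0592/2)(−2.635) = +1.6340 V.
Finally ΔG = −nFE = −(2)(96500 C/mol)(+1.6340 V) = −315 kJ/mol.

−315 kJ/mol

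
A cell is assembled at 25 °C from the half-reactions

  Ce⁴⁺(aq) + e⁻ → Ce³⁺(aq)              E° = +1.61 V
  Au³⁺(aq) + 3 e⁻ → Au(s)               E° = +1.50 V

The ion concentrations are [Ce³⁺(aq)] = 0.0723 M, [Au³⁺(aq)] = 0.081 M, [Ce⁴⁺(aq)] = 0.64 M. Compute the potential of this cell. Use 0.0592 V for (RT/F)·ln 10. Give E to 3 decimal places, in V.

Since E°(Ce⁴⁺/Ce³⁺) > E°(Au³⁺/Au), Ce⁴⁺/Ce³⁺ serves as the cathode.
The standard potential is +1.61 − (+1.50) = +0.11 V and the balanced reaction transfers n = 3 electrons.
Balancing gives 3 Ce⁴⁺(aq) + Au(s) → 3 Ce³⁺(aq) + Au³⁺(aq); hence Q = ([Ce³⁺(aq)]^3·[Au³⁺(aq)]) / [Ce⁴⁺(aq)]^3 = 0.000117 (log Q = −3.933).
Applying E = E° − (RT ln10/nF)·log Q gives +0.11 − (0.0592/3)(−3.933) = +0.188 V.

+0.188 V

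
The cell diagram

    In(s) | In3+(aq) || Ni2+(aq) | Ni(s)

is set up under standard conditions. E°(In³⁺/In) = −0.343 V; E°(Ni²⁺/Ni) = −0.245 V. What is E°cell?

+0.098 V

By convention the left-hand electrode in cell notation is the anode (oxidation) and the right-hand electrode is the cathode (reduction).
E°cell = E°(right) − E°(left) = −0.245 − (−0.343) = +0.098 V.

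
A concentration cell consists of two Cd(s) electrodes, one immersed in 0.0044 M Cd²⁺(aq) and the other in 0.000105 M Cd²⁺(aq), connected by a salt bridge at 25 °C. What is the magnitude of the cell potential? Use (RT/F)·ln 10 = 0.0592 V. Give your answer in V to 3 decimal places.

For a concentration cell E°cell = 0, since both electrodes use the same couple.
The compartment with the higher Cd²⁺(aq) concentration (0.0044 M) acts as the cathode; ions are reduced there and produced at the dilute (0.000105 M) anode.
With n = 2, Ecell = −(0.0592/2)·log([dilute]/[conc]) = −(0.0592/2)·log(0.000105/0.0044) = +0.048 V.

0.048 V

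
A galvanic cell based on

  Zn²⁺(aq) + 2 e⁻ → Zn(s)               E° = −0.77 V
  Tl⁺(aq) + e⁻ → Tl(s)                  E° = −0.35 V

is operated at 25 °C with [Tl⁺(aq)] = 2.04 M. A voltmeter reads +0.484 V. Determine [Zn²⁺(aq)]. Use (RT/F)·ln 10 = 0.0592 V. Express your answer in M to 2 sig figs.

Tl⁺/Tl is the cathode (higher E°); E°cell = −0.35 − (−0.77) = +0.42 V with n = 2.
Since E = E° − (0.0592/n)·log Q, log Q = n(E° − E)/0.0592 = −2.162.
Balancing electrons gives 2 Tl⁺(aq) + Zn(s) → 2 Tl(s) + Zn²⁺(aq); thus Q = [Zn²⁺(aq)] / [Tl⁺(aq)]^2.
Substituting the known concentrations and solving, log [Zn²⁺(aq)] = −1.543 and [Zn²⁺(aq)] = 0.029 M.

0.029 M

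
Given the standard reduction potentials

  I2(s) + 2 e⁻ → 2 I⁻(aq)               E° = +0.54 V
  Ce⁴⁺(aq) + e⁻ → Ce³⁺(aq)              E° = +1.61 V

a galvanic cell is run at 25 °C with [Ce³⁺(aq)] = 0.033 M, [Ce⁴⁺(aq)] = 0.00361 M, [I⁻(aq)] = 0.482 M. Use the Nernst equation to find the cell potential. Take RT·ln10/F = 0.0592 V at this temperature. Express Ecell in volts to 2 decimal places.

+0.99 V

Ce⁴⁺/Ce³⁺ is reduced (cathode, E° = +1.61 V) and I₂/I⁻ is oxidized (anode).
E°cell = +1.61 − (+0.54) = +1.07 V, with n = 2 electrons transferred.
For the overall reaction 2 Ce⁴⁺(aq) + 2 I⁻(aq) → 2 Ce³⁺(aq) + I2(s), Q = [Ce³⁺(aq)]^2 / ([Ce⁴⁺(aq)]^2·[I⁻(aq)]^2) = 360, giving log Q = 2.556.
E = E° − (0.0592/n)·log Q = +1.07 − (0.0592/2)(2.556) = +0.99 V.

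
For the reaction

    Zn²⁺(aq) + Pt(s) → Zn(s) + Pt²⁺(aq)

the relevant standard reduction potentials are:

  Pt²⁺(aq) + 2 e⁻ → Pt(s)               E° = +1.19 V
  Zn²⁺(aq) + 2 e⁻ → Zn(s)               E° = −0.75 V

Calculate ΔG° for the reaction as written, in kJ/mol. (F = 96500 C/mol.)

+374 kJ/mol

In the reaction as written Zn²⁺(aq) is reduced, so the Zn²⁺/Zn couple is the cathode and Pt²⁺/Pt is the anode.
E°cell = −0.75 − (+1.19) = −1.94 V; balancing electrons gives n = 2.
ΔG° = −nFE°cell = −(2)(96500)(−1.94) J/mol = +374 kJ/mol.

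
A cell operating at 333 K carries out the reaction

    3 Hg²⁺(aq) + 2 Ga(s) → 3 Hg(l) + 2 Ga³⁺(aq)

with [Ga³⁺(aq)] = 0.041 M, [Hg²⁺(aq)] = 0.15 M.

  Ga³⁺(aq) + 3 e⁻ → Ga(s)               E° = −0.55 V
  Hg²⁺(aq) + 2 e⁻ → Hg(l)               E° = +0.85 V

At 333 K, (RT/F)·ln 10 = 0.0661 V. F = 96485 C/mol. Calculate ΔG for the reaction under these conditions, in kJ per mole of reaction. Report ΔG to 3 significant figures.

−812 kJ/mol

E°cell = +0.85 − (−0.55) = +1.40 V; the balanced reaction transfers n = 6 electrons.
Q = [Ga³⁺(aq)]^2 / [Hg²⁺(aq)]^3 = 0.498, so log Q = −0.303 and E = +1.40 − (0.0661/6)(−0.303) = +1.4033 V.
Then ΔG = −nFE = −6 × 96485 × +1.4033 J/mol = −812 kJ/mol.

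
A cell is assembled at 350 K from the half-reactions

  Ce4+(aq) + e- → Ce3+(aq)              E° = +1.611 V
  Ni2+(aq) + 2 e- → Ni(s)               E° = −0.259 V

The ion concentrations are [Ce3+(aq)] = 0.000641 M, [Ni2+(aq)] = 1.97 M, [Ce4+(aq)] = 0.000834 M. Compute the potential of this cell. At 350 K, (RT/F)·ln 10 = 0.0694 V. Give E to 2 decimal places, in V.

+1.87 V

The Ce⁴⁺/Ce³⁺ couple has the more positive E°, so it is the cathode; Ni²⁺/Ni is the anode.
E°cell = +1.611 − (−0.259) = +1.870 V, with n = 2 electrons transferred.
The balanced reaction is 2 Ce4+(aq) + Ni(s) → 2 Ce3+(aq) + Ni2+(aq), so Q = ([Ce3+(aq)]^2·[Ni2+(aq)]) / [Ce4+(aq)]^2 = 1.16 and log Q = 0.066.
E = E° − (0.0694/n)·log Q = +1.870 − (0.0694/2)(0.066) = +1.87 V.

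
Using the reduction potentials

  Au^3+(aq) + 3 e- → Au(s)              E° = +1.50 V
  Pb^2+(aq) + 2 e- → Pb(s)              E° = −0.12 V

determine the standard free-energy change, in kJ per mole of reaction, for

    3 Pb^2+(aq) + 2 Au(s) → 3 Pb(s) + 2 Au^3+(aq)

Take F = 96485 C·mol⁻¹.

+938 kJ/mol

In the reaction as written Pb^2+(aq) is reduced, so the Pb²⁺/Pb couple is the cathode and Au³⁺/Au is the anode.
E°cell = −0.12 − (+1.50) = −1.62 V; balancing electrons gives n = 6.
ΔG° = −nFE°cell = −(6)(96485)(−1.62) J/mol = +938 kJ/mol.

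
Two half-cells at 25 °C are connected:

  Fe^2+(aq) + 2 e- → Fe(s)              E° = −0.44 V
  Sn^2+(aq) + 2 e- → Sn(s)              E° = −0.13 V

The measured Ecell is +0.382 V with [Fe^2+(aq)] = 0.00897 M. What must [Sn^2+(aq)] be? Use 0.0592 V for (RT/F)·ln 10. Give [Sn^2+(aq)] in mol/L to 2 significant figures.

The Sn²⁺/Sn couple has the larger reduction potential, so it is the cathode: E°cell = −0.13 − (−0.44) = +0.31 V and n = 2.
From the Nernst equation, log Q = n(E° − E)/0.0592 = 2·(+0.31 − (+0.382))/0.0592 = −2.432.
Balancing electrons gives Sn^2+(aq) + Fe(s) → Sn(s) + Fe^2+(aq); thus Q = [Fe^2+(aq)] / [Sn^2+(aq)].
Isolating [Sn^2+(aq)] in Q = 10^{−2.432} yields log [Sn^2+(aq)] = 0.385, i.e. 2.4 M.

2.4 M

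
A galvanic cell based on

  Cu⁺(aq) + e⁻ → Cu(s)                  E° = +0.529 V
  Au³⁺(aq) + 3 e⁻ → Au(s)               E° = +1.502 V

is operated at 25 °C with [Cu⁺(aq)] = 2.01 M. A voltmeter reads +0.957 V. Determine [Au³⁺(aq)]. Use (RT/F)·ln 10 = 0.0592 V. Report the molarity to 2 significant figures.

1.3 M

Au³⁺/Au is the cathode (higher E°); E°cell = +1.502 − (+0.529) = +0.973 V with n = 3.
Rearranging E = E° − (0.0592/n)·log Q gives log Q = 3(+0.973 − (+0.957))/0.0592 = 0.811.
For Au³⁺(aq) + 3 Cu(s) → Au(s) + 3 Cu⁺(aq), the reaction quotient is Q = [Cu⁺(aq)]^3 / [Au³⁺(aq)].
Solving for the unknown gives log [Au³⁺(aq)] = 0.099, so [Au³⁺(aq)] ≈ 1.3 M.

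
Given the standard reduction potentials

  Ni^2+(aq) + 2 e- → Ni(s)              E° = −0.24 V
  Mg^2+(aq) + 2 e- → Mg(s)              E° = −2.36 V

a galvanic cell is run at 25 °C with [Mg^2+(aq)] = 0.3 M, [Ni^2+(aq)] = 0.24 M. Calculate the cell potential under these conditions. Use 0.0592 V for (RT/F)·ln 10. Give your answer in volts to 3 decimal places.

The Ni²⁺/Ni couple has the more positive E°, so it is the cathode; Mg²⁺/Mg is the anode.
E°cell = −0.24 − (−2.36) = +2.12 V, with n = 2 electrons transferred.
Balancing gives Ni^2+(aq) + Mg(s) → Ni(s) + Mg^2+(aq); hence Q = [Mg^2+(aq)] / [Ni^2+(aq)] = 1.25 (log Q = 0.097).
E = E° − (0.0592/n)·log Q = +2.12 − (0.0592/2)(0.097) = +2.117 V.

+2.117 V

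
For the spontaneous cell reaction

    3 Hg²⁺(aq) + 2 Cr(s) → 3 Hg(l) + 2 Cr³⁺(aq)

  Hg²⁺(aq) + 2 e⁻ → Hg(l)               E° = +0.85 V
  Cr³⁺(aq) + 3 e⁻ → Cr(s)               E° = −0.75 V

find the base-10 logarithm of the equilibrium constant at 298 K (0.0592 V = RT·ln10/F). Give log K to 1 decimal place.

The Hg²⁺/Hg couple is reduced (cathode); E°cell = +0.85 − (−0.75) = +1.60 V with n = 6.
At equilibrium E = 0, so log K = nE°cell / 0.0592 = (6)(+1.60) / 0.0592 = 162.2.

log K = 162.2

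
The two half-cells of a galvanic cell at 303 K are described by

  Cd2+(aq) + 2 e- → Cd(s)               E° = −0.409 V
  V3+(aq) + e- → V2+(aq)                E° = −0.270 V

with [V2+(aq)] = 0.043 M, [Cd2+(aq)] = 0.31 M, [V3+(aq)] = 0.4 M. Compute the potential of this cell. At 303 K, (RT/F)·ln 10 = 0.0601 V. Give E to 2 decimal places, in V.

+0.21 V

V³⁺/V²⁺ is reduced (cathode, E° = −0.270 V) and Cd²⁺/Cd is oxidized (anode).
E°cell = −0.270 − (−0.409) = +0.139 V, with n = 2 electrons transferred.
The balanced reaction is 2 V3+(aq) + Cd(s) → 2 V2+(aq) + Cd2+(aq), so Q = ([V2+(aq)]^2·[Cd2+(aq)]) / [V3+(aq)]^2 = 0.00358 and log Q = −2.446.
Applying E = E° − (RT ln10/nF)·log Q gives +0.139 − (0.0601/2)(−2.446) = +0.21 V.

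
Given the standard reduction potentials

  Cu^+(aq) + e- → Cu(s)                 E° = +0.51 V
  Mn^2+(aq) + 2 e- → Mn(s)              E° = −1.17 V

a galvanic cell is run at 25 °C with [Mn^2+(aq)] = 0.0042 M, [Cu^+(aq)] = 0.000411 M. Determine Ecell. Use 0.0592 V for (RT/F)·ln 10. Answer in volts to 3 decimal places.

+1.550 V

Since E°(Cu⁺/Cu) > E°(Mn²⁺/Mn), Cu⁺/Cu serves as the cathode.
The standard potential is +0.51 − (−1.17) = +1.68 V and the balanced reaction transfers n = 2 electrons.
Balancing gives 2 Cu^+(aq) + Mn(s) → 2 Cu(s) + Mn^2+(aq); hence Q = [Mn^2+(aq)] / [Cu^+(aq)]^2 = 2.49×10^4 (log Q = 4.396).
Applying E = E° − (RT ln10/nF)·log Q gives +1.68 − (0.0592/2)(4.396) = +1.550 V.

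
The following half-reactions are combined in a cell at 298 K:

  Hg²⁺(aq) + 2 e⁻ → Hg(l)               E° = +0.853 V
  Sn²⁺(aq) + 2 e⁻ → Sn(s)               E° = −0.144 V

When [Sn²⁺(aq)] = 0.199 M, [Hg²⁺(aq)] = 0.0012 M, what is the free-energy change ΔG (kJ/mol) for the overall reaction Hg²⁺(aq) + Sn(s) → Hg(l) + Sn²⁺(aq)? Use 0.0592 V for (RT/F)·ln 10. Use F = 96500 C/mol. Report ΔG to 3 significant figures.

−180 kJ/mol

With Hg²⁺/Hg reduced at the cathode, E°cell = +0.853 − (−0.144) = +0.997 V and n = 2.
Here Q = [Sn²⁺(aq)] / [Hg²⁺(aq)] = 166 (log Q = 2.220), giving E = +0.997 − (0.0592/2)·(2.220) = +0.9313 V.
ΔG = −nFE = −(2)(96500)(+0.9313) J/mol = −180 kJ/mol.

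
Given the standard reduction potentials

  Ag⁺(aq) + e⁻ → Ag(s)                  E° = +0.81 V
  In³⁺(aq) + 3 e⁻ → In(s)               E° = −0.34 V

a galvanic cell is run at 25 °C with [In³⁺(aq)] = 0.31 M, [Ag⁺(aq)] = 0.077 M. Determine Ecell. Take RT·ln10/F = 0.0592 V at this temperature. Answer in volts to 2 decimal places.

Ag⁺/Ag is reduced (cathode, E° = +0.81 V) and In³⁺/In is oxidized (anode).
E°cell = E°cat − E°an = +0.81 − (−0.34) = +1.15 V; n = 3.
For the overall reaction 3 Ag⁺(aq) + In(s) → 3 Ag(s) + In³⁺(aq), Q = [In³⁺(aq)] / [Ag⁺(aq)]^3 = 679, giving log Q = 2.832.
E = E° − (0.0592/n)·log Q = +1.15 − (0.0592/3)(2.832) = +1.09 V.

+1.09 V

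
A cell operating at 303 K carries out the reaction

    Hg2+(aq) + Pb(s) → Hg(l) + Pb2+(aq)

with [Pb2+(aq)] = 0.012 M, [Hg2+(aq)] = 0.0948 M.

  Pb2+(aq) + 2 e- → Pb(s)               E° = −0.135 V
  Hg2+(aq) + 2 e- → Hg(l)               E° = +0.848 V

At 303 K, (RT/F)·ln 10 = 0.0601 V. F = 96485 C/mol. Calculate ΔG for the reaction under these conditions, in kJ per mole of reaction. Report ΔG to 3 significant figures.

−195 kJ/mol

E°cell = +0.848 − (−0.135) = +0.983 V; the balanced reaction transfers n = 2 electrons.
The reaction quotient is [Pb2+(aq)] / [Hg2+(aq)] = 0.127; by Nernst, E = +0.983 − (0.0601/2)(−0.898) = +1.0100 V.
Finally ΔG = −nFE = −(2)(96485 C/mol)(+1.0100 V) = −195 kJ/mol.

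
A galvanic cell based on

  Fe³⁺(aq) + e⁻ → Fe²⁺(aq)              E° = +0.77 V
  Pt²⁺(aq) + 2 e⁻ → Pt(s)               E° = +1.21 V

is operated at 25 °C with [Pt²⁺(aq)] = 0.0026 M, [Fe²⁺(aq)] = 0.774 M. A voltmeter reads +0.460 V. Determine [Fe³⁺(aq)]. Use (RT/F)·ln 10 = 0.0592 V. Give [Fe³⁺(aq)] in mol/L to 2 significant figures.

0.018 M

Pt²⁺/Pt is the cathode (higher E°); E°cell = +1.21 − (+0.77) = +0.44 V with n = 2.
From the Nernst equation, log Q = n(E° − E)/0.0592 = 2·(+0.44 − (+0.460))/0.0592 = −0.676.
The balanced reaction is Pt²⁺(aq) + 2 Fe²⁺(aq) → Pt(s) + 2 Fe³⁺(aq), so Q = [Fe³⁺(aq)]^2 / ([Pt²⁺(aq)]·[Fe²⁺(aq)]^2).
Solving for the unknown gives log [Fe³⁺(aq)] = −1.742, so [Fe³⁺(aq)] ≈ 0.018 M.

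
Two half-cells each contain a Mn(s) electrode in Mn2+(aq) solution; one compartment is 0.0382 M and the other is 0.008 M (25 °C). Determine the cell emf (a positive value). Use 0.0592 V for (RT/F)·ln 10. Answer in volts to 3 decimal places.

For a concentration cell E°cell = 0, since both electrodes use the same couple.
The compartment with the higher Mn2+(aq) concentration (0.0382 M) acts as the cathode; ions are reduced there and produced at the dilute (0.008 M) anode.
With n = 2, Ecell = −(0.0592/2)·log([dilute]/[conc]) = −(0.0592/2)·log(0.008/0.0382) = +0.020 V.

0.020 V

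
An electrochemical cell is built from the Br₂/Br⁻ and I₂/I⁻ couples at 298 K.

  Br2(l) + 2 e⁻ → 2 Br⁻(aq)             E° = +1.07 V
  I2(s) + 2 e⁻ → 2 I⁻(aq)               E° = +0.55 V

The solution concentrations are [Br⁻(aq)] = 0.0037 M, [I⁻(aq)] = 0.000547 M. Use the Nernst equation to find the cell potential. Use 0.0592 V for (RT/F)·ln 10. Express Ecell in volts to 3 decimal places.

+0.471 V

The Br₂/Br⁻ couple has the more positive E°, so it is the cathode; I₂/I⁻ is the anode.
E°cell = +1.07 − (+0.55) = +0.52 V, with n = 2 electrons transferred.
For the overall reaction Br2(l) + 2 I⁻(aq) → 2 Br⁻(aq) + I2(s), Q = [Br⁻(aq)]^2 / [I⁻(aq)]^2 = 45.8, giving log Q = 1.660.
Applying E = E° − (RT ln10/nF)·log Q gives +0.52 − (0.0592/2)(1.660) = +0.471 V.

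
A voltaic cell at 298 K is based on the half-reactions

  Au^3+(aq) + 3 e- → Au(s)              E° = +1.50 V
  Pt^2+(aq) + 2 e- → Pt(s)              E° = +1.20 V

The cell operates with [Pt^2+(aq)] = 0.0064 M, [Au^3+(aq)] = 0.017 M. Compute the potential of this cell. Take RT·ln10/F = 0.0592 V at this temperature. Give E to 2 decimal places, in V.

+0.33 V

Since E°(Au³⁺/Au) > E°(Pt²⁺/Pt), Au³⁺/Au serves as the cathode.
The standard potential is +1.50 − (+1.20) = +0.30 V and the balanced reaction transfers n = 6 electrons.
The balanced reaction is 2 Au^3+(aq) + 3 Pt(s) → 2 Au(s) + 3 Pt^2+(aq), so Q = [Pt^2+(aq)]^3 / [Au^3+(aq)]^2 = 0.000907 and log Q = −3.042.
By the Nernst equation, E = +0.30 − (0.0592/6)·(−3.042) = +0.33 V.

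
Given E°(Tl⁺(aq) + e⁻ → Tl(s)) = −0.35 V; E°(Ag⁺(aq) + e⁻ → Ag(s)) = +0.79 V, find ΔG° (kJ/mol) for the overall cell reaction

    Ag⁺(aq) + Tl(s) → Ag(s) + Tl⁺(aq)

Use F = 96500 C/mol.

In the reaction as written Ag⁺(aq) is reduced, so the Ag⁺/Ag couple is the cathode and Tl⁺/Tl is the anode.
E°cell = +0.79 − (−0.35) = +1.14 V; balancing electrons gives n = 1.
ΔG° = −nFE°cell = −(1)(96500)(+1.14) J/mol = −110 kJ/mol.

−110 kJ/mol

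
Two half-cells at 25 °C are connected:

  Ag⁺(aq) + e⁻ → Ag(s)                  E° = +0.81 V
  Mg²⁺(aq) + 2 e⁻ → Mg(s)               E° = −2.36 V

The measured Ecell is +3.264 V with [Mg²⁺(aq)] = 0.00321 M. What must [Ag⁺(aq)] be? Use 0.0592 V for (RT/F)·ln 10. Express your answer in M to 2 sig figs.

The Ag⁺/Ag couple has the larger reduction potential, so it is the cathode: E°cell = +0.81 − (−2.36) = +3.17 V and n = 2.
From the Nernst equation, log Q = n(E° − E)/0.0592 = 2·(+3.17 − (+3.264))/0.0592 = −3.176.
The balanced reaction is 2 Ag⁺(aq) + Mg(s) → 2 Ag(s) + Mg²⁺(aq), so Q = [Mg²⁺(aq)] / [Ag⁺(aq)]^2.
Solving for the unknown gives log [Ag⁺(aq)] = 0.341, so [Ag⁺(aq)] ≈ 2.2 M.

2.2 M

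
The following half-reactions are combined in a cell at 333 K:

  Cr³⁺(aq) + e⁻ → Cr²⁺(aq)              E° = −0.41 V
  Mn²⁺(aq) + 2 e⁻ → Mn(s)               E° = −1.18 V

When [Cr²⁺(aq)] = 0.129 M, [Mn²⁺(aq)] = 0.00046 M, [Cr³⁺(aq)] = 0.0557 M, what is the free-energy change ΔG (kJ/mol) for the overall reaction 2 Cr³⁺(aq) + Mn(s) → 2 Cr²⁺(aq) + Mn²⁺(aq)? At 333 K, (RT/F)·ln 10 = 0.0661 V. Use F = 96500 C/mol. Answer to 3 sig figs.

With Cr³⁺/Cr²⁺ reduced at the cathode, E°cell = −0.41 − (−1.18) = +0.77 V and n = 2.
Q = ([Cr²⁺(aq)]^2·[Mn²⁺(aq)]) / [Cr³⁺(aq)]^2 = 0.00247, so log Q = −2.608 and E = +0.77 − (0.0661/2)(−2.608) = +0.8562 V.
ΔG = −nFE = −(2)(96500)(+0.8562) J/mol = −165 kJ/mol.

−165 kJ/mol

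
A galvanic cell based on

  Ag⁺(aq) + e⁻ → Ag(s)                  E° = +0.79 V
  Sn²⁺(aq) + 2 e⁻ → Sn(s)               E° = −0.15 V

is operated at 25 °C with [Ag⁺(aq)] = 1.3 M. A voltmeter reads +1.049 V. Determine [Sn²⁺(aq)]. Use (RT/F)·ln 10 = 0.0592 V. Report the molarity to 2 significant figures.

The Ag⁺/Ag couple has the larger reduction potential, so it is the cathode: E°cell = +0.79 − (−0.15) = +0.94 V and n = 2.
Rearranging E = E° − (0.0592/n)·log Q gives log Q = 2(+0.94 − (+1.049))/0.0592 = −3.682.
Balancing electrons gives 2 Ag⁺(aq) + Sn(s) → 2 Ag(s) + Sn²⁺(aq); thus Q = [Sn²⁺(aq)] / [Ag⁺(aq)]^2.
Substituting the known concentrations and solving, log [Sn²⁺(aq)] = −3.454 and [Sn²⁺(aq)] = 0.00035 M.

0.00035 M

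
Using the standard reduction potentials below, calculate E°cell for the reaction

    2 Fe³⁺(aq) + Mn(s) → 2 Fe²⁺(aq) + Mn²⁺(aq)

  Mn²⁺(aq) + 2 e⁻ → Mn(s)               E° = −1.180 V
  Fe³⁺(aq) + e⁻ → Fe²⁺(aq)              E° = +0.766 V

In the reaction as written, Fe³⁺(aq) is reduced (cathode) and Mn²⁺(aq) is produced by oxidation at the anode.
E°cell = E°(cathode) − E°(anode) = +0.766 − (−1.180) = +1.946 V.
The positive value indicates the reaction is spontaneous as written.

+1.946 V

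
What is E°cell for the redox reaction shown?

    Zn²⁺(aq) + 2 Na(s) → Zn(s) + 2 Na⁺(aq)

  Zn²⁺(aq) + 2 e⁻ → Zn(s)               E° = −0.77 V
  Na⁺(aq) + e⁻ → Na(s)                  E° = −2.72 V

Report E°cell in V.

In the reaction as written, Zn²⁺(aq) is reduced (cathode) and Na⁺(aq) is produced by oxidation at the anode.
E°cell = E°(cathode) − E°(anode) = −0.77 − (−2.72) = +1.95 V.
The positive value indicates the reaction is spontaneous as written.

+1.95 V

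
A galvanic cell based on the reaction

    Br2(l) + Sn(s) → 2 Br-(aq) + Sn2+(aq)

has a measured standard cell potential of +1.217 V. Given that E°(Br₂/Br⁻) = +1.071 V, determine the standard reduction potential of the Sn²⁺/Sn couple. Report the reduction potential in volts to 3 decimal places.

In the reaction as written the Br₂/Br⁻ couple is reduced (cathode) and Sn²⁺/Sn is oxidized (anode), so E°cell = E°(Br₂/Br⁻) − E°(Sn²⁺/Sn).
E°(Sn²⁺/Sn) = E°(cathode) − E°cell = +1.071 − (+1.217) = −0.146 V.

−0.146 V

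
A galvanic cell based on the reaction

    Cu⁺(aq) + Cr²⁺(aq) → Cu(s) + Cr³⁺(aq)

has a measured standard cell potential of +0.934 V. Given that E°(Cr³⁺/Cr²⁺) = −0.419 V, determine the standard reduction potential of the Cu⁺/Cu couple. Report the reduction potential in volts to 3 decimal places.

In the reaction as written the Cu⁺/Cu couple is reduced (cathode) and Cr³⁺/Cr²⁺ is oxidized (anode), so E°cell = E°(Cu⁺/Cu) − E°(Cr³⁺/Cr²⁺).
E°(Cu⁺/Cu) = E°cell + E°(anode) = +0.934 + (−0.419) = +0.515 V.

+0.515 V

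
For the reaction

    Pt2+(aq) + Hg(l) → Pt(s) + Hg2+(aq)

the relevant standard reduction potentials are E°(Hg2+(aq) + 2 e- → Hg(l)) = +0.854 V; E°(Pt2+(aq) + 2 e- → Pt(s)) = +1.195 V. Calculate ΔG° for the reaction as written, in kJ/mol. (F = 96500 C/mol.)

In the reaction as written Pt2+(aq) is reduced, so the Pt²⁺/Pt couple is the cathode and Hg²⁺/Hg is the anode.
E°cell = +1.195 − (+0.854) = +0.341 V; balancing electrons gives n = 2.
ΔG° = −nFE°cell = −(2)(96500)(+0.341) J/mol = −65.8 kJ/mol.

−65.8 kJ/mol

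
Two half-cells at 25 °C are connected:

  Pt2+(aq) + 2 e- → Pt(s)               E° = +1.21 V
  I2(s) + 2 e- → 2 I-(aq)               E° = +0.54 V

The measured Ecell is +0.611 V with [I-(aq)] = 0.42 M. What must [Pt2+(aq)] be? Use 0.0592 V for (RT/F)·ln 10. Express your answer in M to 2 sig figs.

The Pt²⁺/Pt couple has the larger reduction potential, so it is the cathode: E°cell = +1.21 − (+0.54) = +0.67 V and n = 2.
From the Nernst equation, log Q = n(E° − E)/0.0592 = 2·(+0.67 − (+0.611))/0.0592 = 1.993.
The balanced reaction is Pt2+(aq) + 2 I-(aq) → Pt(s) + I2(s), so Q = 1 / ([Pt2+(aq)]·[I-(aq)]^2).
Isolating [Pt2+(aq)] in Q = 10^{1.993} yields log [Pt2+(aq)] = −1.239, i.e. 0.058 M.

0.058 M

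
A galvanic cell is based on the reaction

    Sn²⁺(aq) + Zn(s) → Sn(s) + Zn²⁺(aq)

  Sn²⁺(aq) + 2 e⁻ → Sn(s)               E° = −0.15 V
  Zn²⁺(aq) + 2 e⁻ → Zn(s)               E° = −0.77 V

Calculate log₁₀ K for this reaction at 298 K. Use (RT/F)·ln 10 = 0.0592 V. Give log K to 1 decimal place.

The Sn²⁺/Sn couple is reduced (cathode); E°cell = −0.15 − (−0.77) = +0.62 V with n = 2.
At equilibrium E = 0, so log K = nE°cell / 0.0592 = (2)(+0.62) / 0.0592 = 20.9.

log K = 20.9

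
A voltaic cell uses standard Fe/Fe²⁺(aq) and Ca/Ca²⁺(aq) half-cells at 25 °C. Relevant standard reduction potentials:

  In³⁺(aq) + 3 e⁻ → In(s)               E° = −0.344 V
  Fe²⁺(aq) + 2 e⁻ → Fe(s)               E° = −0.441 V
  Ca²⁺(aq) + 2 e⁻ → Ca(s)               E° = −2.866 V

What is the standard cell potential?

+2.425 V

Of the two couples in this cell, the one with the more positive reduction potential is reduced at the cathode: here that is Fe²⁺/Fe (−0.441 V); Ca²⁺/Ca (−2.866 V) is the anode.
E°cell = E°(cathode) − E°(anode) = −0.441 − (−2.866) = +2.425 V.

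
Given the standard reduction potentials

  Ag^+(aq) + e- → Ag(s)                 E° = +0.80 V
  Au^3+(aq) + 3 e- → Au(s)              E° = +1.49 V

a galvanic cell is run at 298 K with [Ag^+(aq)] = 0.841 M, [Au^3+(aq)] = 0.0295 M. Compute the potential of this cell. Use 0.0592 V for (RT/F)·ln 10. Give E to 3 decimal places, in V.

The Au³⁺/Au couple has the more positive E°, so it is the cathode; Ag⁺/Ag is the anode.
E°cell = +1.49 − (+0.80) = +0.69 V, with n = 3 electrons transferred.
Balancing gives Au^3+(aq) + 3 Ag(s) → Au(s) + 3 Ag^+(aq); hence Q = [Ag^+(aq)]^3 / [Au^3+(aq)] = 20.2 (log Q = 1.305).
By the Nernst equation, E = +0.69 − (0.0592/3)·(1.305) = +0.664 V.

+0.664 V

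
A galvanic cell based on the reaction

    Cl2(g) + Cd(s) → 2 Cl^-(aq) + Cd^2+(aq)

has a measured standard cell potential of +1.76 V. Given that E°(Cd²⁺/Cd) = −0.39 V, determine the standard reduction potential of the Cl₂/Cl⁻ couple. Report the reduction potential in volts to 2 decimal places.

+1.37 V

In the reaction as written the Cl₂/Cl⁻ couple is reduced (cathode) and Cd²⁺/Cd is oxidized (anode), so E°cell = E°(Cl₂/Cl⁻) − E°(Cd²⁺/Cd).
E°(Cl₂/Cl⁻) = E°cell + E°(anode) = +1.76 + (−0.39) = +1.37 V.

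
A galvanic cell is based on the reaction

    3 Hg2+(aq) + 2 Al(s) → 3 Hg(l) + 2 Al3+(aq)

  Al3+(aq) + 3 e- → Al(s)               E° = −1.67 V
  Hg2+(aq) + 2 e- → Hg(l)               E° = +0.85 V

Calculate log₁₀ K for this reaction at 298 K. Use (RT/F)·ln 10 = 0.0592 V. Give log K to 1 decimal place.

The Hg²⁺/Hg couple is reduced (cathode); E°cell = +0.85 − (−1.67) = +2.52 V with n = 6.
At equilibrium E = 0, so log K = nE°cell / 0.0592 = (6)(+2.52) / 0.0592 = 255.4.

log K = 255.4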